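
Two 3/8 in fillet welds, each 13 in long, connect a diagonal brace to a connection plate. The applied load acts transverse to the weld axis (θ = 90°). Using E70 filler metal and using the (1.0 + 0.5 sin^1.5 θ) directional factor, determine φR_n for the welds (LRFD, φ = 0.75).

E70XX → F_EXX = 70 ksi.
t_e = 0.707 × 0.375 = 0.2651 in; A_we = 0.2651 × 26 = 6.893 in².
Directional factor: 1.0 + 0.5 sin^1.5(90°) = 1.5.
F_nw = 0.6 × 70 × 1.5 = 63 ksi.
φR_n = 0.75 × 63 × 6.893 = 325.7 kips.

φR_n ≈ 326 kips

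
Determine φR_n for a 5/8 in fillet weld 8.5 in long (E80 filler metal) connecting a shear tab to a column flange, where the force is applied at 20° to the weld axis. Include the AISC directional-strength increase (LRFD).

E80XX → F_EXX = 80 ksi.
t_e = 0.707 × 0.625 = 0.4419 in; A_we = 0.4419 × 8.5 = 3.756 in².
Directional factor: 1.0 + 0.5 sin^1.5(20°) = 1.1.
F_nw = 0.6 × 80 × 1.1 = 52.8 ksi.
φR_n = 0.75 × 52.8 × 3.756 = 148.7 kips.

φR_n ≈ 149 kips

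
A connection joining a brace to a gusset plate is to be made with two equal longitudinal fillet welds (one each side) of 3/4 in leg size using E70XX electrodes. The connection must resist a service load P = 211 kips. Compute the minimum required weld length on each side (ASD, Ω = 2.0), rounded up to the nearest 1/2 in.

L = 9.5 in on each side

E70XX → F_EXX = 70 ksi.
Throat t_e = 0.707 × 0.75 = 0.5302 in.
r_n/Ω = (0.6 × 70 × 0.5302) / 2.0 = 11.14 kip/in.
L_req = P / (r_n/Ω) = 211 / 11.14 = 18.95 in total.
Per side: 18.95 / 2 = 9.474 in.
Round up → use L = 9.5 in on each side.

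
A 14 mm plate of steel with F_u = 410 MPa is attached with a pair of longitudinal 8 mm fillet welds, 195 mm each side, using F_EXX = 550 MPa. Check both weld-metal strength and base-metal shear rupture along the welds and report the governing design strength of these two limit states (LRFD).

t_e = 0.707 × 8 = 5.656 mm; L = 390 mm.
Weld metal: φR_n = 0.75 × 0.6 × 550 × 5.656 × 390 × 10⁻³ = 545.9 kN.
Base metal (shear rupture): φR_n = 0.75 × 0.6 × 410 × 14 × 390 × 10⁻³ = 1007 kN.
Governing: weld metal.

φR_n ≈ 546 kN (weld metal governs)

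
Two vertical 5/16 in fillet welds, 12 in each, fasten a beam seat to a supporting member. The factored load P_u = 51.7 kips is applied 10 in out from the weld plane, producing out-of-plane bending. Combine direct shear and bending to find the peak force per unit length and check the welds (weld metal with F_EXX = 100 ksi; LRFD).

L_w = 2 × 12 = 24 in; section modulus (unit throat) S = 2 × L²/6 = 48 in².
Direct shear f_v = P/L_w = 51.7/24 = 2.154 kip/in.
Moment M = P × e = 51.7 × 10 = 517 kip·in; bending f_b = M/S = 10.77 kip/in.
f_max = √(f_v² + f_b²) = √(2.154² + 10.77²) = 10.98 kip/in.
φr_n = 0.75 × 0.6 × 100 × (0.707 × 0.3125) = 9.942 kip/in → NOT adequate.

f_max ≈ 11 kip/in; NOT adequate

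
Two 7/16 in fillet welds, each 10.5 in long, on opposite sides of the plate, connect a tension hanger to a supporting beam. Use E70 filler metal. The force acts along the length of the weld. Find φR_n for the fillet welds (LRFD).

E70XX → F_EXX = 70 ksi.
Effective throat t_e = 0.707 × 0.4375 = 0.3093 in.
Total length L = 21 in; A_we = 0.3093 × 21 = 6.496 in².
F_nw = 0.6 F_EXX = 0.6 × 70 = 42 ksi.
φR_n = 0.75 × 42 × 6.496 = 204.6 kip.

φR_n ≈ 205 kip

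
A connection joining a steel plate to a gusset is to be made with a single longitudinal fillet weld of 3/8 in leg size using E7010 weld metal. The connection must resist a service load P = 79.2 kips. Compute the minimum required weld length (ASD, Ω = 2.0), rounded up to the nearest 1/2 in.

E70XX → F_EXX = 70 ksi.
Throat t_e = 0.707 × 0.375 = 0.2651 in.
r_n/Ω = (0.6 × 70 × 0.2651) / 2.0 = 5.568 kip/in.
L_req = P / (r_n/Ω) = 79.2 / 5.568 = 14.23 in total.
Round up → use L = 14.5 in.

L = 14.5 in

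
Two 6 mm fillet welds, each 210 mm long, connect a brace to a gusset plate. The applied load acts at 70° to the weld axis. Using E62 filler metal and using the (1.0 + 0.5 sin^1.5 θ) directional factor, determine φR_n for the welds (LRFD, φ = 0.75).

φR_n ≈ 723 kN

E62XX → F_EXX = 620 MPa.
t_e = 0.707 × 6 = 4.242 mm; A_we = 4.242 × 420 = 1782 mm².
Directional factor: 1.0 + 0.5 sin^1.5(70°) = 1.455.
F_nw = 0.6 × 620 × 1.455 = 541.4 MPa.
φR_n = 0.75 × 541.4 × 1782 × 10⁻³ = 723.5 kN.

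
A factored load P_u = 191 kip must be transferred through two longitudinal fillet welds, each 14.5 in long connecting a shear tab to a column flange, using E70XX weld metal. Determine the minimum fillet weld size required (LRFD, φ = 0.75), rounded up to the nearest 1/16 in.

E70XX → F_EXX = 70 ksi.
Total weld length L = 29 in.
Required throat t_e = P_u / (φ × 0.6 F_EXX × L) = 191 / (0.75 × 0.6 × 70 × 29) = 0.2091 in.
Required leg w = t_e / 0.707 = 0.2957 in → use 5/16 in.

w = 5/16 in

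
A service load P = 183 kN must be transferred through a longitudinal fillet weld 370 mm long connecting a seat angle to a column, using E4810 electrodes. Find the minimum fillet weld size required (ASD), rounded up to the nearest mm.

E48XX → F_EXX = 480 MPa.
Total weld length L = 370 mm.
Required throat t_e = P × Ω / (0.6 F_EXX × L) = 183 × 2.0 / (0.6 × 480 × 370 × 10⁻³) = 3.435 mm.
Required leg w = t_e / 0.707 = 4.858 mm → use 5 mm.

w = 5 mm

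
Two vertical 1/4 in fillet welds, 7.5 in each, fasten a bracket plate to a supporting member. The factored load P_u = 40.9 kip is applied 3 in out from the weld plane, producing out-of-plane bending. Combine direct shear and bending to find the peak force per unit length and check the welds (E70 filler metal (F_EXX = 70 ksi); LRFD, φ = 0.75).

f_max ≈ 7.09 kip/in; NOT adequate

L_w = 2 × 7.5 = 15 in; section modulus (unit throat) S = 2 × L²/6 = 18.75 in².
Direct shear f_v = P/L_w = 40.9/15 = 2.727 kip/in.
Moment M = P × e = 40.9 × 3 = 122.7 kip·in; bending f_b = M/S = 6.544 kip/in.
f_max = √(f_v² + f_b²) = √(2.727² + 6.544²) = 7.089 kip/in.
φr_n = 0.75 × 0.6 × 70 × (0.707 × 0.25) = 5.568 kip/in → NOT adequate.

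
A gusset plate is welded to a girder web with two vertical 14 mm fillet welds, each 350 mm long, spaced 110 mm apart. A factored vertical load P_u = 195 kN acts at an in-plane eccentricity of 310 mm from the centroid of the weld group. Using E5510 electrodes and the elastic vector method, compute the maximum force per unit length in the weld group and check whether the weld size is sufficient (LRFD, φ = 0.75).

f_max ≈ 1310 N/mm; adequate

E55XX → F_EXX = 550 MPa.
Total weld length L_w = 700 mm. Treat welds as unit-width lines.
Polar moment about centroid: J = 2[d³/12 + d(b/2)²] = 2[350³/12 + 350×55²] = 9263000 mm³.
Direct shear f_v = P/L_w = 195×10³ / 700 = 278.6 N/mm (vertical).
Torsion M = P·e = 195×10³ × 310 = 60450000 N·mm.
Critical point at (x, y) = (55, 175) from centroid. f_tx = M·y/J = 1142 N/mm; f_ty = M·x/J = 358.9 N/mm.
Resultant f_max = √[f_tx² + (f_v + f_ty)²] = √[1142² + (278.6 + 358.9)²] = 1308 N/mm.
Capacity per unit length: φr_n = 0.75 × 0.6 × 550 × (0.707 × 14) = 2450 N/mm.
1308 ≤ 2450 → adequate.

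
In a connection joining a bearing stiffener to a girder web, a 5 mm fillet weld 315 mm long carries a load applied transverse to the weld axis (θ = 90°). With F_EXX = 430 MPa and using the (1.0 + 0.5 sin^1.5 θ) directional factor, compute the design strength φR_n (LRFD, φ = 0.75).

φR_n ≈ 323 kN

t_e = 0.707 × 5 = 3.535 mm; A_we = 3.535 × 315 = 1114 mm².
Directional factor: 1.0 + 0.5 sin^1.5(90°) = 1.5.
F_nw = 0.6 × 430 × 1.5 = 387 MPa.
φR_n = 0.75 × 387 × 1114 × 10⁻³ = 323.2 kN.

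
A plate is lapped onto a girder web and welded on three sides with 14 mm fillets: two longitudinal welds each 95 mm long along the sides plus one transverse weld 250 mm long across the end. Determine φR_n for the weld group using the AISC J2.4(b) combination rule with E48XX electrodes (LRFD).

E48XX → F_EXX = 480 MPa.
t_e = 0.707 × 14 = 9.898 mm.
R_nwl = 0.6 × 480 × 9.898 × 190 × 10⁻³ = 541.6 kN (longitudinal, 2 welds).
R_nwt = 0.6 × 480 × 9.898 × 250 × 10⁻³ = 712.7 kN (transverse, base value).
(i) R_nwl + R_nwt = 1254 kN; (ii) 0.85 R_nwl + 1.5 R_nwt = 1529 kN.
R_n = max = 1529 kN [governs: (ii)]; φR_n = 1147 kN.

φR_n ≈ 1150 kN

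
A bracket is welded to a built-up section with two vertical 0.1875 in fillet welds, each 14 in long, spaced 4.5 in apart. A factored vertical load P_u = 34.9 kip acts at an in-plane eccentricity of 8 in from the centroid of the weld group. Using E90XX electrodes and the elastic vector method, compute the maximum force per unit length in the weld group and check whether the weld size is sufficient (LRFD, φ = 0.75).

f_max ≈ 3.99 kip/in; adequate

E90XX → F_EXX = 90 ksi.
Total weld length L_w = 28 in. Treat welds as unit-width lines.
Polar moment about centroid: J = 2[d³/12 + d(b/2)²] = 2[14³/12 + 14×2.25²] = 599.1 in³.
Direct shear f_v = P/L_w = 34.9 / 28 = 1.246 kip/in (vertical).
Torsion M = P·e = 34.9 × 8 = 279.2 kip·in.
Critical point at (x, y) = (2.25, 7) from centroid. f_tx = M·y/J = 3.262 kip/in; f_ty = M·x/J = 1.049 kip/in.
Resultant f_max = √[f_tx² + (f_v + f_ty)²] = √[3.262² + (1.246 + 1.049)²] = 3.989 kip/in.
Capacity per unit length: φr_n = 0.75 × 0.6 × 90 × (0.707 × 0.1875) = 5.369 kip/in.
3.989 ≤ 5.369 → adequate.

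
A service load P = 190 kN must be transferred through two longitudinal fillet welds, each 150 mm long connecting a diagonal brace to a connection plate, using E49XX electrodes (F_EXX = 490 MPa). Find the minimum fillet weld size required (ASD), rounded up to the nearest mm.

w = 7 mm

Total weld length L = 300 mm.
Required throat t_e = P × Ω / (0.6 F_EXX × L) = 190 × 2.0 / (0.6 × 490 × 300 × 10⁻³) = 4.308 mm.
Required leg w = t_e / 0.707 = 6.094 mm → use 7 mm.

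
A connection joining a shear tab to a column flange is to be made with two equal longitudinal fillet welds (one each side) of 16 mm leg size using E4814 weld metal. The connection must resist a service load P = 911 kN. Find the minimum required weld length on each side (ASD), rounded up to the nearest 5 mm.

E48XX → F_EXX = 480 MPa.
Throat t_e = 0.707 × 16 = 11.31 mm.
r_n/Ω = (0.6 × 480 × 11.31) / 2.0 = 1629 N/mm = 1.629 kN/mm.
L_req = P / (r_n/Ω) = 911 / 1.629 = 559.3 mm total.
Per side: 559.3 / 2 = 279.6 mm.
Round up → use L = 280 mm on each side.

L = 280 mm on each side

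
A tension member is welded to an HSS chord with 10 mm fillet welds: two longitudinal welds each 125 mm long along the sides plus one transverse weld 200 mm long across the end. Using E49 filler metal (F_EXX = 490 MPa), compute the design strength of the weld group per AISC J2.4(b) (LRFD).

t_e = 0.707 × 10 = 7.07 mm.
R_nwl = 0.6 × 490 × 7.07 × 250 × 10⁻³ = 519.6 kN (longitudinal, 2 welds).
R_nwt = 0.6 × 490 × 7.07 × 200 × 10⁻³ = 415.7 kN (transverse, base value).
(i) R_nwl + R_nwt = 935.4 kN; (ii) 0.85 R_nwl + 1.5 R_nwt = 1065 kN.
R_n = max = 1065 kN [governs: (ii)]; φR_n = 799 kN.

φR_n ≈ 799 kN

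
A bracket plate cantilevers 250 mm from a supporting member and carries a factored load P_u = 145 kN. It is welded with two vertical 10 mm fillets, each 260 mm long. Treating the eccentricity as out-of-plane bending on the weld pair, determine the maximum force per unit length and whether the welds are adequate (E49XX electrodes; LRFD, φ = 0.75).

E49XX → F_EXX = 490 MPa.
L_w = 2 × 260 = 520 mm; section modulus (unit throat) S = 2 × L²/6 = 22530 mm².
Direct shear f_v = P/L_w = 145×10³/520 = 278.8 N/mm.
Moment M = P × e = 145×10³ × 250 = 36250000 N·mm; bending f_b = M/S = 1609 N/mm.
f_max = √(f_v² + f_b²) = √(278.8² + 1609²) = 1633 N/mm.
φr_n = 0.75 × 0.6 × 490 × (0.707 × 10) = 1559 N/mm → NOT adequate.

f_max ≈ 1630 N/mm; NOT adequate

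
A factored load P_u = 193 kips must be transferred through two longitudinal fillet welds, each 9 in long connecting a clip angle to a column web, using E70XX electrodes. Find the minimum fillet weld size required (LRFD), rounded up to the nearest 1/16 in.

w = 1/2 in

E70XX → F_EXX = 70 ksi.
Total weld length L = 18 in.
Required throat t_e = P_u / (φ × 0.6 F_EXX × L) = 193 / (0.75 × 0.6 × 70 × 18) = 0.3404 in.
Required leg w = t_e / 0.707 = 0.4815 in → use 1/2 in.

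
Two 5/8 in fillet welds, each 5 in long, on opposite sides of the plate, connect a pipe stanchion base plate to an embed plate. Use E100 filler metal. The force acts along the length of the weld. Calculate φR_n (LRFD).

φR_n ≈ 199 kips

E100XX → F_EXX = 100 ksi.
Effective throat t_e = 0.707 × 0.625 = 0.4419 in.
Total length L = 10 in; A_we = 0.4419 × 10 = 4.419 in².
F_nw = 0.6 F_EXX = 0.6 × 100 = 60 ksi.
φR_n = 0.75 × 60 × 4.419 = 198.8 kips.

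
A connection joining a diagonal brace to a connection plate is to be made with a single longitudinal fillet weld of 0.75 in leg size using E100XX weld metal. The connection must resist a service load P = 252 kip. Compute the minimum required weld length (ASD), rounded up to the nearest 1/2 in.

E100XX → F_EXX = 100 ksi.
Throat t_e = 0.707 × 0.75 = 0.5302 in.
r_n/Ω = (0.6 × 100 × 0.5302) / 2.0 = 15.91 kip/in.
L_req = P / (r_n/Ω) = 252 / 15.91 = 15.84 in total.
Round up → use L = 16 in.

L = 16 in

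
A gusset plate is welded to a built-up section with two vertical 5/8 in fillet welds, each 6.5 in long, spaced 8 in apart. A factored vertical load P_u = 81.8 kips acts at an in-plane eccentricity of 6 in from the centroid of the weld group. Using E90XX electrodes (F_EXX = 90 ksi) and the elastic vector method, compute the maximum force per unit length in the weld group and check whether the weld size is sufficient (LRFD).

Total weld length L_w = 13 in. Treat welds as unit-width lines.
Polar moment about centroid: J = 2[d³/12 + d(b/2)²] = 2[6.5³/12 + 6.5×4²] = 253.8 in³.
Direct shear f_v = P/L_w = 81.8 / 13 = 6.292 kip/in (vertical).
Torsion M = P·e = 81.8 × 6 = 490.8 kip·in.
Critical point at (x, y) = (4, 3.25) from centroid. f_tx = M·y/J = 6.286 kip/in; f_ty = M·x/J = 7.736 kip/in.
Resultant f_max = √[f_tx² + (f_v + f_ty)²] = √[6.286² + (6.292 + 7.736)²] = 15.37 kip/in.
Capacity per unit length: φr_n = 0.75 × 0.6 × 90 × (0.707 × 0.625) = 17.9 kip/in.
15.37 ≤ 17.9 → adequate.

f_max ≈ 15.4 kip/in; adequate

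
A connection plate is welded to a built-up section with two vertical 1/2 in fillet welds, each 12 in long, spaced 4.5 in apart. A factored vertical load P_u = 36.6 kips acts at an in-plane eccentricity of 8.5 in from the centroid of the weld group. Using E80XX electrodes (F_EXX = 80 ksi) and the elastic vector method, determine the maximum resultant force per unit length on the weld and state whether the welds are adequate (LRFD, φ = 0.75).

Total weld length L_w = 24 in. Treat welds as unit-width lines.
Polar moment about centroid: J = 2[d³/12 + d(b/2)²] = 2[12³/12 + 12×2.25²] = 409.5 in³.
Direct shear f_v = P/L_w = 36.6 / 24 = 1.525 kip/in (vertical).
Torsion M = P·e = 36.6 × 8.5 = 311.1 kip·in.
Critical point at (x, y) = (2.25, 6) from centroid. f_tx = M·y/J = 4.558 kip/in; f_ty = M·x/J = 1.709 kip/in.
Resultant f_max = √[f_tx² + (f_v + f_ty)²] = √[4.558² + (1.525 + 1.709)²] = 5.589 kip/in.
Capacity per unit length: φr_n = 0.75 × 0.6 × 80 × (0.707 × 0.5) = 12.73 kip/in.
5.589 ≤ 12.73 → adequate.

f_max ≈ 5.59 kip/in; adequate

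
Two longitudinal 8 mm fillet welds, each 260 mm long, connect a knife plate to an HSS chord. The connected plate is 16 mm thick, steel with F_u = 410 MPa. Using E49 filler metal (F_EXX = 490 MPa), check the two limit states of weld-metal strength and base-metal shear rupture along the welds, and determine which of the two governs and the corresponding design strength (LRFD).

t_e = 0.707 × 8 = 5.656 mm; L = 520 mm.
Weld metal: φR_n = 0.75 × 0.6 × 490 × 5.656 × 520 × 10⁻³ = 648.5 kN.
Base metal (shear rupture): φR_n = 0.75 × 0.6 × 410 × 16 × 520 × 10⁻³ = 1535 kN.
Governing: weld metal.

φR_n ≈ 649 kN (weld metal governs)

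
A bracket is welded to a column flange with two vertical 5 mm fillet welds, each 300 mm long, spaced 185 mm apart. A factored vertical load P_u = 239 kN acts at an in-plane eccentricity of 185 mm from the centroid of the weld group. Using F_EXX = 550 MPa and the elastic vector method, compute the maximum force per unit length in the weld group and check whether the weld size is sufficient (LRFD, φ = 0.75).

f_max ≈ 1070 N/mm; NOT adequate

Total weld length L_w = 600 mm. Treat welds as unit-width lines.
Polar moment about centroid: J = 2[d³/12 + d(b/2)²] = 2[300³/12 + 300×92.5²] = 9634000 mm³.
Direct shear f_v = P/L_w = 239×10³ / 600 = 398.3 N/mm (vertical).
Torsion M = P·e = 239×10³ × 185 = 44215000 N·mm.
Critical point at (x, y) = (92.5, 150) from centroid. f_tx = M·y/J = 688.4 N/mm; f_ty = M·x/J = 424.5 N/mm.
Resultant f_max = √[f_tx² + (f_v + f_ty)²] = √[688.4² + (398.3 + 424.5)²] = 1073 N/mm.
Capacity per unit length: φr_n = 0.75 × 0.6 × 550 × (0.707 × 5) = 874.9 N/mm.
1073 > 874.9 → NOT adequate.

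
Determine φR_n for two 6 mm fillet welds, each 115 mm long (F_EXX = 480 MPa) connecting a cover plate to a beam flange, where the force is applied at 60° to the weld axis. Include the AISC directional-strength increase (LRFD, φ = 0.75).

φR_n ≈ 296 kN

t_e = 0.707 × 6 = 4.242 mm; A_we = 4.242 × 230 = 975.7 mm².
Directional factor: 1.0 + 0.5 sin^1.5(60°) = 1.403.
F_nw = 0.6 × 480 × 1.403 = 404.1 MPa.
φR_n = 0.75 × 404.1 × 975.7 × 10⁻³ = 295.7 kN.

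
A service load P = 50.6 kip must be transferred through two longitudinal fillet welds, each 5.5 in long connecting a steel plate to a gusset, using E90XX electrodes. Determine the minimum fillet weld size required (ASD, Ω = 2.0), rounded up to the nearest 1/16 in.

E90XX → F_EXX = 90 ksi.
Total weld length L = 11 in.
Required throat t_e = P × Ω / (0.6 F_EXX × L) = 50.6 × 2.0 / (0.6 × 90 × 11) = 0.1704 in.
Required leg w = t_e / 0.707 = 0.241 in → use 1/4 in.

w = 1/4 in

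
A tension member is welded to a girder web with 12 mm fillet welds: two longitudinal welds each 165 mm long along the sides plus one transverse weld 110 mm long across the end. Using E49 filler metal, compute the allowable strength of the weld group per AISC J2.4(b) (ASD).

E49XX → F_EXX = 490 MPa.
t_e = 0.707 × 12 = 8.484 mm.
R_nwl = 0.6 × 490 × 8.484 × 330 × 10⁻³ = 823.1 kN (longitudinal, 2 welds).
R_nwt = 0.6 × 490 × 8.484 × 110 × 10⁻³ = 274.4 kN (transverse, base value).
(i) R_nwl + R_nwt = 1097 kN; (ii) 0.85 R_nwl + 1.5 R_nwt = 1111 kN.
R_n = max = 1111 kN [governs: (ii)]; R_n/Ω = 555.6 kN.

R_n/Ω ≈ 556 kN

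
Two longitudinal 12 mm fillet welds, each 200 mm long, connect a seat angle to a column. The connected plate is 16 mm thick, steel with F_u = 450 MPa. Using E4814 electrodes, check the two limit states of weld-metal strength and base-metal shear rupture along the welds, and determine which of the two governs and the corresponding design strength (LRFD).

φR_n ≈ 733 kN (weld metal governs)

E48XX → F_EXX = 480 MPa.
t_e = 0.707 × 12 = 8.484 mm; L = 400 mm.
Weld metal: φR_n = 0.75 × 0.6 × 480 × 8.484 × 400 × 10⁻³ = 733 kN.
Base metal (shear rupture): φR_n = 0.75 × 0.6 × 450 × 16 × 400 × 10⁻³ = 1296 kN.
Governing: weld metal.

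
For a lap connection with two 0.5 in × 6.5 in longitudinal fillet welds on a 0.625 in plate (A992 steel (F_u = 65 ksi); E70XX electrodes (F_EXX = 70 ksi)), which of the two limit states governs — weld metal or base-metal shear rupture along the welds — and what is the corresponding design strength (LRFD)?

φR_n ≈ 145 kip (weld metal governs)

t_e = 0.707 × 0.5 = 0.3535 in; L = 13 in.
Weld metal: φR_n = 0.75 × 0.6 × 70 × 0.3535 × 13 = 144.8 kip.
Base metal (shear rupture): φR_n = 0.75 × 0.6 × 65 × 0.625 × 13 = 237.7 kip.
Governing: weld metal.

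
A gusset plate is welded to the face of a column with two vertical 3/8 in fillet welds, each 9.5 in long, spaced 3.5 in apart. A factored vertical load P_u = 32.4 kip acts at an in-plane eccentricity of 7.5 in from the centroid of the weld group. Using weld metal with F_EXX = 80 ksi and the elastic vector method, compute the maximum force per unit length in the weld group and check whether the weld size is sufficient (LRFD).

Total weld length L_w = 19 in. Treat welds as unit-width lines.
Polar moment about centroid: J = 2[d³/12 + d(b/2)²] = 2[9.5³/12 + 9.5×1.75²] = 201.1 in³.
Direct shear f_v = P/L_w = 32.4 / 19 = 1.705 kip/in (vertical).
Torsion M = P·e = 32.4 × 7.5 = 243 kip·in.
Critical point at (x, y) = (1.75, 4.75) from centroid. f_tx = M·y/J = 5.74 kip/in; f_ty = M·x/J = 2.115 kip/in.
Resultant f_max = √[f_tx² + (f_v + f_ty)²] = √[5.74² + (1.705 + 2.115)²] = 6.895 kip/in.
Capacity per unit length: φr_n = 0.75 × 0.6 × 80 × (0.707 × 0.375) = 9.544 kip/in.
6.895 ≤ 9.544 → adequate.

f_max ≈ 6.9 kip/in; adequate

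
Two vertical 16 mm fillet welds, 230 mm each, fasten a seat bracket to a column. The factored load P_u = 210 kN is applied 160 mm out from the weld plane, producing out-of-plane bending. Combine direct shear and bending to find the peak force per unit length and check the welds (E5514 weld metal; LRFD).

f_max ≈ 1960 N/mm; adequate

E55XX → F_EXX = 550 MPa.
L_w = 2 × 230 = 460 mm; section modulus (unit throat) S = 2 × L²/6 = 17630 mm².
Direct shear f_v = P/L_w = 210×10³/460 = 456.5 N/mm.
Moment M = P × e = 210×10³ × 160 = 33600000 N·mm; bending f_b = M/S = 1905 N/mm.
f_max = √(f_v² + f_b²) = √(456.5² + 1905²) = 1959 N/mm.
φr_n = 0.75 × 0.6 × 550 × (0.707 × 16) = 2800 N/mm → adequate.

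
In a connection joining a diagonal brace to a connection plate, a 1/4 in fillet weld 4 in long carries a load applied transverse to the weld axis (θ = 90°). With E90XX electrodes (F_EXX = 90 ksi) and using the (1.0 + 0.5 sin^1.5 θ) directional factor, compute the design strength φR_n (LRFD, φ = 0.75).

t_e = 0.707 × 0.25 = 0.1767 in; A_we = 0.1767 × 4 = 0.707 in².
Directional factor: 1.0 + 0.5 sin^1.5(90°) = 1.5.
F_nw = 0.6 × 90 × 1.5 = 81 ksi.
φR_n = 0.75 × 81 × 0.707 = 42.95 kips.

φR_n ≈ 43 kips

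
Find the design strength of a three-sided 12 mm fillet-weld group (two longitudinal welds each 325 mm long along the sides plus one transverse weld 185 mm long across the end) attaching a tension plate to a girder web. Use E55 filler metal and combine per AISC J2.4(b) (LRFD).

E55XX → F_EXX = 550 MPa.
t_e = 0.707 × 12 = 8.484 mm.
R_nwl = 0.6 × 550 × 8.484 × 650 × 10⁻³ = 1820 kN (longitudinal, 2 welds).
R_nwt = 0.6 × 550 × 8.484 × 185 × 10⁻³ = 517.9 kN (transverse, base value).
(i) R_nwl + R_nwt = 2338 kN; (ii) 0.85 R_nwl + 1.5 R_nwt = 2324 kN.
R_n = max = 2338 kN [governs: (i)]; φR_n = 1753 kN.

φR_n ≈ 1750 kN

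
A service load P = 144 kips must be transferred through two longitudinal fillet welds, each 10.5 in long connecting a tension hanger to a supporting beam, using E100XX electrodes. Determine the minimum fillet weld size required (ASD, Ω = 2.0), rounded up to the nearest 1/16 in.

E100XX → F_EXX = 100 ksi.
Total weld length L = 21 in.
Required throat t_e = P × Ω / (0.6 F_EXX × L) = 144 × 2.0 / (0.6 × 100 × 21) = 0.2286 in.
Required leg w = t_e / 0.707 = 0.3233 in → use 3/8 in.

w = 3/8 in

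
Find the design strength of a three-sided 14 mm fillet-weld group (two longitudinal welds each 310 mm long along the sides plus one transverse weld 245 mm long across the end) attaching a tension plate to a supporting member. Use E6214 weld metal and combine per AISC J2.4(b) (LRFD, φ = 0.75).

φR_n ≈ 2470 kN

E62XX → F_EXX = 620 MPa.
t_e = 0.707 × 14 = 9.898 mm.
R_nwl = 0.6 × 620 × 9.898 × 620 × 10⁻³ = 2283 kN (longitudinal, 2 welds).
R_nwt = 0.6 × 620 × 9.898 × 245 × 10⁻³ = 902.1 kN (transverse, base value).
(i) R_nwl + R_nwt = 3185 kN; (ii) 0.85 R_nwl + 1.5 R_nwt = 3294 kN.
R_n = max = 3294 kN [governs: (ii)]; φR_n = 2470 kN.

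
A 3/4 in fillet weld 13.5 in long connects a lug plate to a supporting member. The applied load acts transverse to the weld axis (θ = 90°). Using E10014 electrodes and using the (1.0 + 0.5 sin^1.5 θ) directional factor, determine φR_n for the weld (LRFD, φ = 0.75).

E100XX → F_EXX = 100 ksi.
t_e = 0.707 × 0.75 = 0.5302 in; A_we = 0.5302 × 13.5 = 7.158 in².
Directional factor: 1.0 + 0.5 sin^1.5(90°) = 1.5.
F_nw = 0.6 × 100 × 1.5 = 90 ksi.
φR_n = 0.75 × 90 × 7.158 = 483.2 kips.

φR_n ≈ 483 kips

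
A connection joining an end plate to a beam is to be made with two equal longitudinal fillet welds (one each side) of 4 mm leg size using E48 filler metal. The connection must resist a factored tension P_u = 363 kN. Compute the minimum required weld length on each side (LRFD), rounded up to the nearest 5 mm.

E48XX → F_EXX = 480 MPa.
Throat t_e = 0.707 × 4 = 2.828 mm.
φr_n = 0.75 × 0.6 × 480 × 2.828 × 10⁻³ = 0.6108 kN/mm.
L_req = P_u / φr_n = 363 / 0.6108 = 594.3 mm total.
Per side: 594.3 / 2 = 297.1 mm.
Round up → use L = 300 mm on each side.

L = 300 mm on each side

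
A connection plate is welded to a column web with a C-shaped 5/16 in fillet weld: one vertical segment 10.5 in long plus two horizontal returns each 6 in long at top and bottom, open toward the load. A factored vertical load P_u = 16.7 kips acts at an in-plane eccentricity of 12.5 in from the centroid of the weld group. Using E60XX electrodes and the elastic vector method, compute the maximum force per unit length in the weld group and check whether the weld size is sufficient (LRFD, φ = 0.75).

f_max ≈ 3.31 kip/in; adequate

E60XX → F_EXX = 60 ksi.
Total weld length L_w = 22.5 in. Treat welds as unit-width lines.
Centroid: x̄ = 2×6×3 / 22.5 = 1.6 in from the vertical weld.
Polar moment about centroid: J = I_x + I_y = [10.5³/12 + 2×6×5.25²] + [10.5×1.6² + 2(6³/12 + 6×1.4²)] = 513.6 in³.
Direct shear f_v = P/L_w = 16.7 / 22.5 = 0.7422 kip/in (vertical).
Torsion M = P·e = 16.7 × 12.5 = 208.75 kip·in.
Critical point at (x, y) = (4.4, 5.25) from centroid. f_tx = M·y/J = 2.134 kip/in; f_ty = M·x/J = 1.788 kip/in.
Resultant f_max = √[f_tx² + (f_v + f_ty)²] = √[2.134² + (0.7422 + 1.788)²] = 3.31 kip/in.
Capacity per unit length: φr_n = 0.75 × 0.6 × 60 × (0.707 × 0.3125) = 5.965 kip/in.
3.31 ≤ 5.965 → adequate.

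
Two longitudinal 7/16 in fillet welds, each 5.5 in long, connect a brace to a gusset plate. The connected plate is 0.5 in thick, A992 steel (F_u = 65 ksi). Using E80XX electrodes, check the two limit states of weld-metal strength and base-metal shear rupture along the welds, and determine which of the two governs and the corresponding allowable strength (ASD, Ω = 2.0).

E80XX → F_EXX = 80 ksi.
t_e = 0.707 × 0.4375 = 0.3093 in; L = 11 in.
Weld metal: R_n/Ω = (1/2.0) × 0.6 × 80 × 0.3093 × 11 = 81.66 kip.
Base metal (shear rupture): R_n/Ω = (1/2.0) × 0.6 × 65 × 0.5 × 11 = 107.2 kip.
Governing: weld metal.

R_n/Ω ≈ 81.7 kip (weld metal governs)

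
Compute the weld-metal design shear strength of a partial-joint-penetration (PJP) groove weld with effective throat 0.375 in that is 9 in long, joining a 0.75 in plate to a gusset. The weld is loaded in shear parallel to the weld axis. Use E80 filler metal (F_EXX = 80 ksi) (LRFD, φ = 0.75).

Effective throat (given) t_e = 0.375 in.
A_we = 0.375 × 9 = 3.375 in².
F_nw = 0.6 F_EXX = 48 ksi.
φR_n = 0.75 × 48 × 3.375 = 121.5 kips.

φR_n ≈ 122 kips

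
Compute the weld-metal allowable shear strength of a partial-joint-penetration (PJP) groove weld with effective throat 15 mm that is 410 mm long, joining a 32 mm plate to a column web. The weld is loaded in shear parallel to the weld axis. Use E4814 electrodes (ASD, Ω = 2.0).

E48XX → F_EXX = 480 MPa.
Effective throat (given) t_e = 15 mm.
A_we = 15 × 410 = 6150 mm².
F_nw = 0.6 F_EXX = 288 MPa.
R_n/Ω = (288 × 6150) / 2.0 × 10⁻³ = 885.6 kN.

R_n/Ω ≈ 886 kN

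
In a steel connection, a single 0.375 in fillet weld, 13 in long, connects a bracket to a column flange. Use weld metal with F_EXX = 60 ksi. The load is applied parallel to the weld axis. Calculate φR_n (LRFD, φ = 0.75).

φR_n ≈ 93.1 kips

Effective throat t_e = 0.707 × 0.375 = 0.2651 in.
Total length L = 13 in; A_we = 0.2651 × 13 = 3.447 in².
F_nw = 0.6 F_EXX = 0.6 × 60 = 36 ksi.
φR_n = 0.75 × 36 × 3.447 = 93.06 kips.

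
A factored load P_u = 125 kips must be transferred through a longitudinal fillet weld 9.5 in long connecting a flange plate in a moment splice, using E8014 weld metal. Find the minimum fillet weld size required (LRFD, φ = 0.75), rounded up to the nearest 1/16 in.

E80XX → F_EXX = 80 ksi.
Total weld length L = 9.5 in.
Required throat t_e = P_u / (φ × 0.6 F_EXX × L) = 125 / (0.75 × 0.6 × 80 × 9.5) = 0.3655 in.
Required leg w = t_e / 0.707 = 0.517 in → use 9/16 in.

w = 9/16 in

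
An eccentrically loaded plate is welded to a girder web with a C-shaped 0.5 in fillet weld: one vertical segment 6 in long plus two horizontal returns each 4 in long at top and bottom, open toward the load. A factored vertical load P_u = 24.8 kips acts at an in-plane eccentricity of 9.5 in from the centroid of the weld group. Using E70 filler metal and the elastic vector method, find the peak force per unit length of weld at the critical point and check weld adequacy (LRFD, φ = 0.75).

E70XX → F_EXX = 70 ksi.
Total weld length L_w = 14 in. Treat welds as unit-width lines.
Centroid: x̄ = 2×4×2 / 14 = 1.143 in from the vertical weld.
Polar moment about centroid: J = I_x + I_y = [6³/12 + 2×4×3²] + [6×1.143² + 2(4³/12 + 4×0.8571²)] = 114.4 in³.
Direct shear f_v = P/L_w = 24.8 / 14 = 1.771 kip/in (vertical).
Torsion M = P·e = 24.8 × 9.5 = 235.6 kip·in.
Critical point at (x, y) = (2.857, 3) from centroid. f_tx = M·y/J = 6.179 kip/in; f_ty = M·x/J = 5.885 kip/in.
Resultant f_max = √[f_tx² + (f_v + f_ty)²] = √[6.179² + (1.771 + 5.885)²] = 9.839 kip/in.
Capacity per unit length: φr_n = 0.75 × 0.6 × 70 × (0.707 × 0.5) = 11.14 kip/in.
9.839 ≤ 11.14 → adequate.

f_max ≈ 9.84 kip/in; adequate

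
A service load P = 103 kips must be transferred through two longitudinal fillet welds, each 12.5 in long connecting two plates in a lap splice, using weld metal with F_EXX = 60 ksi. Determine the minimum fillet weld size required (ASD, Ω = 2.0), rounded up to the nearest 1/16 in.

Total weld length L = 25 in.
Required throat t_e = P × Ω / (0.6 F_EXX × L) = 103 × 2.0 / (0.6 × 60 × 25) = 0.2289 in.
Required leg w = t_e / 0.707 = 0.3237 in → use 3/8 in.

w = 3/8 in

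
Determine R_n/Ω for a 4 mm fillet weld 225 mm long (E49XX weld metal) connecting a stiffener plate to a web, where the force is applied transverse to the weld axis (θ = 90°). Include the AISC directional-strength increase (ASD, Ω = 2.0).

E49XX → F_EXX = 490 MPa.
t_e = 0.707 × 4 = 2.828 mm; A_we = 2.828 × 225 = 636.3 mm².
Directional factor: 1.0 + 0.5 sin^1.5(90°) = 1.5.
F_nw = 0.6 × 490 × 1.5 = 441 MPa.
R_n/Ω = (441 × 636.3) / 2.0 × 10⁻³ = 140.3 kN.

R_n/Ω ≈ 140 kN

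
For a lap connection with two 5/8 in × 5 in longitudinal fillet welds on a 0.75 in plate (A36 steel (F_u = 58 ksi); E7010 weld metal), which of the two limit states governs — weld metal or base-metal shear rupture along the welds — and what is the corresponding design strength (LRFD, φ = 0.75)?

E70XX → F_EXX = 70 ksi.
t_e = 0.707 × 0.625 = 0.4419 in; L = 10 in.
Weld metal: φR_n = 0.75 × 0.6 × 70 × 0.4419 × 10 = 139.2 kips.
Base metal (shear rupture): φR_n = 0.75 × 0.6 × 58 × 0.75 × 10 = 195.8 kips.
Governing: weld metal.

φR_n ≈ 139 kips (weld metal governs)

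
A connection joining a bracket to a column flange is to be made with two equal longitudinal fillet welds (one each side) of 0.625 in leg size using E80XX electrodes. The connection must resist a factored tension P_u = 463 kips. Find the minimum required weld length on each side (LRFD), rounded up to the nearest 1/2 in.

L = 15 in on each side

E80XX → F_EXX = 80 ksi.
Throat t_e = 0.707 × 0.625 = 0.4419 in.
φr_n = 0.75 × 0.6 × 80 × 0.4419 = 15.91 kips/in.
L_req = P_u / φr_n = 463 / 15.91 = 29.11 in total.
Per side: 29.11 / 2 = 14.55 in.
Round up → use L = 15 in on each side.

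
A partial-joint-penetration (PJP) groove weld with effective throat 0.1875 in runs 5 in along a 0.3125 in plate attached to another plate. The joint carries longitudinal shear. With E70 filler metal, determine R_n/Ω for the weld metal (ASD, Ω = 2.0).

E70XX → F_EXX = 70 ksi.
Effective throat (given) t_e = 0.1875 in.
A_we = 0.1875 × 5 = 0.9375 in².
F_nw = 0.6 F_EXX = 42 ksi.
R_n/Ω = (42 × 0.9375) / 2.0 = 19.69 kip.

R_n/Ω ≈ 19.7 kip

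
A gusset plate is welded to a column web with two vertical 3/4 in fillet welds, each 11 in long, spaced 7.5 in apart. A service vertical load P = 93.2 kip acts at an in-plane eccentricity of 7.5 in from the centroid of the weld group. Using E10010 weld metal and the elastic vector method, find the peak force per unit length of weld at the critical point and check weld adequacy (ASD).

E100XX → F_EXX = 100 ksi.
Total weld length L_w = 22 in. Treat welds as unit-width lines.
Polar moment about centroid: J = 2[d³/12 + d(b/2)²] = 2[11³/12 + 11×3.75²] = 531.2 in³.
Direct shear f_v = P/L_w = 93.2 / 22 = 4.236 kip/in (vertical).
Torsion M = P·e = 93.2 × 7.5 = 699 kip·in.
Critical point at (x, y) = (3.75, 5.5) from centroid. f_tx = M·y/J = 7.237 kip/in; f_ty = M·x/J = 4.935 kip/in.
Resultant f_max = √[f_tx² + (f_v + f_ty)²] = √[7.237² + (4.236 + 4.935)²] = 11.68 kip/in.
Capacity per unit length: r_n/Ω = (1/2.0) × 0.6 × 100 × (0.707 × 0.75) = 15.91 kip/in.
11.68 ≤ 15.91 → adequate.

f_max ≈ 11.7 kip/in; adequate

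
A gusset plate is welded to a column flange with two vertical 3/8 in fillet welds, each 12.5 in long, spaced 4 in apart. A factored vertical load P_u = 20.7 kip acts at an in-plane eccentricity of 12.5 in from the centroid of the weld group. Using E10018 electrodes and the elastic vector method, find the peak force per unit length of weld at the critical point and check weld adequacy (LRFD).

E100XX → F_EXX = 100 ksi.
Total weld length L_w = 25 in. Treat welds as unit-width lines.
Polar moment about centroid: J = 2[d³/12 + d(b/2)²] = 2[12.5³/12 + 12.5×2²] = 425.5 in³.
Direct shear f_v = P/L_w = 20.7 / 25 = 0.828 kip/in (vertical).
Torsion M = P·e = 20.7 × 12.5 = 258.75 kip·in.
Critical point at (x, y) = (2, 6.25) from centroid. f_tx = M·y/J = 3.8 kip/in; f_ty = M·x/J = 1.216 kip/in.
Resultant f_max = √[f_tx² + (f_v + f_ty)²] = √[3.8² + (0.828 + 1.216)²] = 4.315 kip/in.
Capacity per unit length: φr_n = 0.75 × 0.6 × 100 × (0.707 × 0.375) = 11.93 kip/in.
4.315 ≤ 11.93 → adequate.

f_max ≈ 4.32 kip/in; adequate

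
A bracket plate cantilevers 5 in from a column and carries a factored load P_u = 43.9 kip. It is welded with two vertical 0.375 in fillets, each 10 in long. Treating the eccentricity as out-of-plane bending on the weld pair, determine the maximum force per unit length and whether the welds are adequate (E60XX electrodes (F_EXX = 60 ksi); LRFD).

f_max ≈ 6.94 kip/in; adequate

L_w = 2 × 10 = 20 in; section modulus (unit throat) S = 2 × L²/6 = 33.33 in².
Direct shear f_v = P/L_w = 43.9/20 = 2.195 kip/in.
Moment M = P × e = 43.9 × 5 = 219.5 kip·in; bending f_b = M/S = 6.585 kip/in.
f_max = √(f_v² + f_b²) = √(2.195² + 6.585²) = 6.941 kip/in.
φr_n = 0.75 × 0.6 × 60 × (0.707 × 0.375) = 7.158 kip/in → adequate.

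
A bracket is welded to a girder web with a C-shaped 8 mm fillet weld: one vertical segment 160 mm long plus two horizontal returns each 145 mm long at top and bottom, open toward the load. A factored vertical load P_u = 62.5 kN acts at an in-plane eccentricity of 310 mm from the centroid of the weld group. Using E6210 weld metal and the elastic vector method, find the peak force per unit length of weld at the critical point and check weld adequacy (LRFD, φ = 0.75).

E62XX → F_EXX = 620 MPa.
Total weld length L_w = 450 mm. Treat welds as unit-width lines.
Centroid: x̄ = 2×145×72.5 / 450 = 46.72 mm from the vertical weld.
Polar moment about centroid: J = I_x + I_y = [160³/12 + 2×145×80²] + [160×46.72² + 2(145³/12 + 145×25.78²)] = 3247000 mm³.
Direct shear f_v = P/L_w = 62.5×10³ / 450 = 138.9 N/mm (vertical).
Torsion M = P·e = 62.5×10³ × 310 = 19375000 N·mm.
Critical point at (x, y) = (98.28, 80) from centroid. f_tx = M·y/J = 477.3 N/mm; f_ty = M·x/J = 586.4 N/mm.
Resultant f_max = √[f_tx² + (f_v + f_ty)²] = √[477.3² + (138.9 + 586.4)²] = 868.2 N/mm.
Capacity per unit length: φr_n = 0.75 × 0.6 × 620 × (0.707 × 8) = 1578 N/mm.
868.2 ≤ 1578 → adequate.

f_max ≈ 868 N/mm; adequate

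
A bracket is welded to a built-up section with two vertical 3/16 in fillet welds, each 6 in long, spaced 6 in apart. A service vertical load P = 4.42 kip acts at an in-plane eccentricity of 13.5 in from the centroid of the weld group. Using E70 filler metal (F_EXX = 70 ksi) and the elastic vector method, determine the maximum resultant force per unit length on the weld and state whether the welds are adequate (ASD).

f_max ≈ 2.04 kip/in; adequate

Total weld length L_w = 12 in. Treat welds as unit-width lines.
Polar moment about centroid: J = 2[d³/12 + d(b/2)²] = 2[6³/12 + 6×3²] = 144 in³.
Direct shear f_v = P/L_w = 4.42 / 12 = 0.3683 kip/in (vertical).
Torsion M = P·e = 4.42 × 13.5 = 59.67 kip·in.
Critical point at (x, y) = (3, 3) from centroid. f_tx = M·y/J = 1.243 kip/in; f_ty = M·x/J = 1.243 kip/in.
Resultant f_max = √[f_tx² + (f_v + f_ty)²] = √[1.243² + (0.3683 + 1.243)²] = 2.035 kip/in.
Capacity per unit length: r_n/Ω = (1/2.0) × 0.6 × 70 × (0.707 × 0.1875) = 2.784 kip/in.
2.035 ≤ 2.784 → adequate.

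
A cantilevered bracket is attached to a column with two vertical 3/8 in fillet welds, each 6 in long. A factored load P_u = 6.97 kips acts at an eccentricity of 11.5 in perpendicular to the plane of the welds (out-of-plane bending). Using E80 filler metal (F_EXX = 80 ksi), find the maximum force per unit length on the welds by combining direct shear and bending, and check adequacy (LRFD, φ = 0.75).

f_max ≈ 6.7 kip/in; adequate

L_w = 2 × 6 = 12 in; section modulus (unit throat) S = 2 × L²/6 = 12 in².
Direct shear f_v = P/L_w = 6.97/12 = 0.5808 kip/in.
Moment M = P × e = 6.97 × 11.5 = 80.155 kip·in; bending f_b = M/S = 6.68 kip/in.
f_max = √(f_v² + f_b²) = √(0.5808² + 6.68²) = 6.705 kip/in.
φr_n = 0.75 × 0.6 × 80 × (0.707 × 0.375) = 9.544 kip/in → adequate.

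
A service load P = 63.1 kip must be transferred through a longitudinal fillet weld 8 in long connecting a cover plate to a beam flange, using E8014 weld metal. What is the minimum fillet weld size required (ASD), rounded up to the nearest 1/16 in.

E80XX → F_EXX = 80 ksi.
Total weld length L = 8 in.
Required throat t_e = P × Ω / (0.6 F_EXX × L) = 63.1 × 2.0 / (0.6 × 80 × 8) = 0.3286 in.
Required leg w = t_e / 0.707 = 0.4648 in → use 1/2 in.

w = 1/2 in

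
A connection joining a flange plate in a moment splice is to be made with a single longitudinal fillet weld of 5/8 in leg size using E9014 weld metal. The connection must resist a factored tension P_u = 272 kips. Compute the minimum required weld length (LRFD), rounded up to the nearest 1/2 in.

L = 15.5 in

E90XX → F_EXX = 90 ksi.
Throat t_e = 0.707 × 0.625 = 0.4419 in.
φr_n = 0.75 × 0.6 × 90 × 0.4419 = 17.9 kips/in.
L_req = P_u / φr_n = 272 / 17.9 = 15.2 in total.
Round up → use L = 15.5 in.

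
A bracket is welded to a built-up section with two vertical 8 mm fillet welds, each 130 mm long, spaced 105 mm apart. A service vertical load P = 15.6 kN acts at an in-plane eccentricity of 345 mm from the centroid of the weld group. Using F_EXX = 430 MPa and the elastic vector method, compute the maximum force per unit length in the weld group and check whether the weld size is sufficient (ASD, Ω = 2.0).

f_max ≈ 455 N/mm; adequate

Total weld length L_w = 260 mm. Treat welds as unit-width lines.
Polar moment about centroid: J = 2[d³/12 + d(b/2)²] = 2[130³/12 + 130×52.5²] = 1083000 mm³.
Direct shear f_v = P/L_w = 15.6×10³ / 260 = 60 N/mm (vertical).
Torsion M = P·e = 15.6×10³ × 345 = 5382000 N·mm.
Critical point at (x, y) = (52.5, 65) from centroid. f_tx = M·y/J = 323.1 N/mm; f_ty = M·x/J = 261 N/mm.
Resultant f_max = √[f_tx² + (f_v + f_ty)²] = √[323.1² + (60 + 261)²] = 455.4 N/mm.
Capacity per unit length: r_n/Ω = (1/2.0) × 0.6 × 430 × (0.707 × 8) = 729.6 N/mm.
455.4 ≤ 729.6 → adequate.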